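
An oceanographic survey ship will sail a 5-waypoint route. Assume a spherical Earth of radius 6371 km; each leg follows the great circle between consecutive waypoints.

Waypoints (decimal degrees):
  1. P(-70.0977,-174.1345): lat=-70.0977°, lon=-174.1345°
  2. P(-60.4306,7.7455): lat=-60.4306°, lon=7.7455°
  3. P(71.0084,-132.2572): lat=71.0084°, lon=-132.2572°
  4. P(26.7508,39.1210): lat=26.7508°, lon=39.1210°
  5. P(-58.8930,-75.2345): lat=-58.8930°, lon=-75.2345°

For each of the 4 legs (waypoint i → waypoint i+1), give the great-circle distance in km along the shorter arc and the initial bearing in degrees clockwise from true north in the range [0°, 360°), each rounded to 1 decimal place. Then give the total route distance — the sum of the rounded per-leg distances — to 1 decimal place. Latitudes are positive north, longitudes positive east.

Leg 1: φ1=-1.2234357, φ2=-1.0547129, Δφ=0.1687227, Δλ=3.1744048 rad; a=sin²(Δφ/2)+cosφ1·cosφ2·sin²(Δλ/2)=0.1750430108; c=2·atan2(√a, √(1-a))=0.863325081; dist=6371·c=5500.244 ≈ 5500.2 km; running total=5500.2 km
Leg 1 bearing: y=sinΔλ·cosφ2=-0.01618917, x=cosφ1·sinφ2-sinφ1·cosφ2·cosΔλ=-0.75983533; θ=atan2(y, x)=-178.7794° <0 so +360° → 181.2206° ≈ 181.2°
Leg 2: φ1=-1.0547129, φ2=1.2393304, Δφ=2.2940433, Δλ=-2.4435081 rad; a=sin²(Δφ/2)+cosφ1·cosφ2·sin²(Δλ/2)=0.9727199968; c=2·atan2(√a, √(1-a))=2.809738811; dist=6371·c=17900.846 ≈ 17900.8 km; running total=23401.0 km
Leg 2 bearing: y=sinΔλ·cosφ2=-0.20917032, x=cosφ1·sinφ2-sinφ1·cosφ2·cosΔλ=0.24978189; θ=atan2(y, x)=-39.9432° <0 so +360° → 320.0568° ≈ 320.1°
Leg 3: φ1=1.2393304, φ2=0.4668895, Δφ=-0.7724408, Δλ=2.9911139 rad; a=sin²(Δφ/2)+cosφ1·cosφ2·sin²(Δλ/2)=0.4308530106; c=2·atan2(√a, √(1-a))=1.432057693; dist=6371·c=9123.640 ≈ 9123.6 km; running total=32524.6 km
Leg 3 bearing: y=sinΔλ·cosφ2=0.13386690, x=cosφ1·sinφ2-sinφ1·cosφ2·cosΔλ=0.98130241; θ=atan2(y, x)=7.7682° ≈ 7.8°
Leg 4: φ1=0.4668895, φ2=-1.0278768, Δφ=-1.4947663, Δλ=-1.9958800 rad; a=sin²(Δφ/2)+cosφ1·cosφ2·sin²(Δλ/2)=0.7878217235; c=2·atan2(√a, √(1-a))=2.184187155; dist=6371·c=13915.456 ≈ 13915.5 km; running total=46440.1 km
Leg 4 bearing: y=sinΔλ·cosφ2=-0.47065935, x=cosφ1·sinφ2-sinφ1·cosφ2·cosΔλ=-0.66866613; θ=atan2(y, x)=-144.8591° <0 so +360° → 215.1409° ≈ 215.1°

Leg 1: dist=5500.2 km, bearing=181.2°
Leg 2: dist=17900.8 km, bearing=320.1°
Leg 3: dist=9123.6 km, bearing=7.8°
Leg 4: dist=13915.5 km, bearing=215.1°
Total: 46440.1 km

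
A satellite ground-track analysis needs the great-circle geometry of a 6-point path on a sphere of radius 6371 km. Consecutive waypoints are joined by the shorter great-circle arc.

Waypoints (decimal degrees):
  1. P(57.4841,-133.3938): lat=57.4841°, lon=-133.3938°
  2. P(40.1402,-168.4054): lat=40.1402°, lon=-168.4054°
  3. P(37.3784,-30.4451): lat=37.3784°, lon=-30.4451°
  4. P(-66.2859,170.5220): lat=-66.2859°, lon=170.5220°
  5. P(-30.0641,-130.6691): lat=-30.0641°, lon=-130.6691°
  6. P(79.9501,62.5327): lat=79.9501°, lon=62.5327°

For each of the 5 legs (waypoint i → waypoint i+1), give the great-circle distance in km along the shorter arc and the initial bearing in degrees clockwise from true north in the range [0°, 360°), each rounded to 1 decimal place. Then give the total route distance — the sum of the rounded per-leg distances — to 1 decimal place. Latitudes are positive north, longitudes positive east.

Leg 1: dist=3151.0 km, bearing=247.5°
Leg 2: dist=10388.8 km, bearing=32.2°
Leg 3: dist=16532.0 km, bearing=196.1°
Leg 4: dist=5591.8 km, bearing=74.2°
Leg 5: dist=14434.8 km, bearing=357.0°
Total: 50098.4 km

Leg 1: φ1=1.0032868, φ2=0.7005787, Δφ=-0.3027082, Δλ=-0.6110677 rad; a=sin²(Δφ/2)+cosφ1·cosφ2·sin²(Δλ/2)=0.0599152676; c=2·atan2(√a, √(1-a))=0.494577221; dist=6371·c=3150.951 ≈ 3151.0 km; running total=3151.0 km
Leg 1 bearing: y=sinΔλ·cosφ2=-0.43860834, x=cosφ1·sinφ2-sinφ1·cosφ2·cosΔλ=-0.18145092; θ=atan2(y, x)=-112.4747° <0 so +360° → 247.5253° ≈ 247.5°
Leg 2: φ1=0.7005787, φ2=0.6523761, Δφ=-0.0482025, Δλ=2.4078615 rad; a=sin²(Δφ/2)+cosφ1·cosφ2·sin²(Δλ/2)=0.5299031890; c=2·atan2(√a, √(1-a))=1.630638415; dist=6371·c=10388.797 ≈ 10388.8 km; running total=13539.8 km
Leg 2 bearing: y=sinΔλ·cosφ2=0.53212937, x=cosφ1·sinφ2-sinφ1·cosφ2·cosΔλ=0.84454813; θ=atan2(y, x)=32.2140° ≈ 32.2°
Leg 3: φ1=0.6523761, φ2=-1.1569072, Δφ=-1.8092834, Δλ=3.5075376 rad; a=sin²(Δφ/2)+cosφ1·cosφ2·sin²(Δλ/2)=0.9271201614; c=2·atan2(√a, √(1-a))=2.594884148; dist=6371·c=16532.007 ≈ 16532.0 km; running total=30071.8 km
Leg 3 bearing: y=sinΔλ·cosφ2=-0.14391033, x=cosφ1·sinφ2-sinφ1·cosφ2·cosΔλ=-0.49956310; θ=atan2(y, x)=-163.9298° <0 so +360° → 196.0702° ≈ 196.1°
Leg 4: φ1=-1.1569072, φ2=-0.5247175, Δφ=0.6321897, Δλ=-5.2567764 rad; a=sin²(Δφ/2)+cosφ1·cosφ2·sin²(Δλ/2)=0.1805347864; c=2·atan2(√a, √(1-a))=0.877689249; dist=6371·c=5591.758 ≈ 5591.8 km; running total=35663.6 km
Leg 4 bearing: y=sinΔλ·cosφ2=0.74035788, x=cosφ1·sinφ2-sinφ1·cosφ2·cosΔλ=0.20889740; θ=atan2(y, x)=74.2432° ≈ 74.2°
Leg 5: φ1=-0.5247175, φ2=1.3953925, Δφ=1.9201100, Δλ=3.3720075 rad; a=sin²(Δφ/2)+cosφ1·cosφ2·sin²(Δλ/2)=0.8201595437; c=2·atan2(√a, √(1-a))=2.265709940; dist=6371·c=14434.838 ≈ 14434.8 km; running total=50098.4 km
Leg 5 bearing: y=sinΔλ·cosφ2=-0.03985389, x=cosφ1·sinφ2-sinφ1·cosφ2·cosΔλ=0.76707440; θ=atan2(y, x)=-2.9742° <0 so +360° → 357.0258° ≈ 357.0°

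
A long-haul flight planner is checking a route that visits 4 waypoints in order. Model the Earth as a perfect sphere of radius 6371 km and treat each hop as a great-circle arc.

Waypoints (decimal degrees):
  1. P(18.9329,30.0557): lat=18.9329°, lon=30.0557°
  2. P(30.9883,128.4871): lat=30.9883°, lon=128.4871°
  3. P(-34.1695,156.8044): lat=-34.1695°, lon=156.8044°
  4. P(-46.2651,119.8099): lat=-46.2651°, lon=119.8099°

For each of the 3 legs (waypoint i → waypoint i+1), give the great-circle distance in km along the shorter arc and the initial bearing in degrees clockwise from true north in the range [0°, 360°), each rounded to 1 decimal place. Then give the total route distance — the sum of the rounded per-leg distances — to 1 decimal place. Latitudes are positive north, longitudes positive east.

Leg 1: dist=9700.6 km, bearing=58.1°
Leg 2: dist=7829.5 km, bearing=155.4°
Leg 3: dist=3378.6 km, bearing=235.3°
Total: 20908.7 km

Leg 1: φ1=0.3304414, φ2=0.5408479, Δφ=0.2104064, Δλ=1.7179520 rad; a=sin²(Δφ/2)+cosφ1·cosφ2·sin²(Δλ/2)=0.4759222943; c=2·atan2(√a, √(1-a))=1.522622284; dist=6371·c=9700.627 ≈ 9700.6 km; running total=9700.6 km
Leg 1 bearing: y=sinΔλ·cosφ2=0.84800716, x=cosφ1·sinφ2-sinφ1·cosφ2·cosΔλ=0.52779249; θ=atan2(y, x)=58.1022° ≈ 58.1°
Leg 2: φ1=0.5408479, φ2=-0.5963703, Δφ=-1.1372181, Δλ=0.4942301 rad; a=sin²(Δφ/2)+cosφ1·cosφ2·sin²(Δλ/2)=0.3323785911; c=2·atan2(√a, √(1-a))=1.228933376; dist=6371·c=7829.535 ≈ 7829.5 km; running total=17530.1 km
Leg 2 bearing: y=sinΔλ·cosφ2=0.39247089, x=cosφ1·sinφ2-sinφ1·cosφ2·cosΔλ=-0.85649218; θ=atan2(y, x)=155.3813° ≈ 155.4°
Leg 3: φ1=-0.5963703, φ2=-0.8074783, Δφ=-0.2111080, Δλ=-0.6456758 rad; a=sin²(Δφ/2)+cosφ1·cosφ2·sin²(Δλ/2)=0.0686726793; c=2·atan2(√a, √(1-a))=0.530301444; dist=6371·c=3378.550 ≈ 3378.6 km; running total=20908.7 km
Leg 3 bearing: y=sinΔλ·cosφ2=-0.41599536, x=cosφ1·sinφ2-sinφ1·cosφ2·cosΔλ=-0.28770615; θ=atan2(y, x)=-124.6681° <0 so +360° → 235.3319° ≈ 235.3°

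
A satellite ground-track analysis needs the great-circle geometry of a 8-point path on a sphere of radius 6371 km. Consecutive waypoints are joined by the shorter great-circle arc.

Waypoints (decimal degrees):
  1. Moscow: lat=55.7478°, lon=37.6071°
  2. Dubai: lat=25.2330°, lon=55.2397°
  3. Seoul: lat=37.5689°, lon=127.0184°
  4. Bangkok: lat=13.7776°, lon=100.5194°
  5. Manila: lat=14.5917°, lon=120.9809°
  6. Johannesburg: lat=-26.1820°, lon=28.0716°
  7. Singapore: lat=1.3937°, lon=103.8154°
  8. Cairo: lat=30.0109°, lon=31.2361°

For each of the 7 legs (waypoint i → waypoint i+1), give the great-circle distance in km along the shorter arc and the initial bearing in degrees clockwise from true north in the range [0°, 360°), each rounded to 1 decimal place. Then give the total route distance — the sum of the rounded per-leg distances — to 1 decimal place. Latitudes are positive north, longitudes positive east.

Leg 1: φ1=0.9729827, φ2=0.4403989, Δφ=-0.5325837, Δλ=0.3077469 rad; a=sin²(Δφ/2)+cosφ1·cosφ2·sin²(Δλ/2)=0.0812108783; c=2·atan2(√a, √(1-a))=0.577961161; dist=6371·c=3682.191 ≈ 3682.2 km; running total=3682.2 km
Leg 1 bearing: y=sinΔλ·cosφ2=0.27400881, x=cosφ1·sinφ2-sinφ1·cosφ2·cosΔλ=-0.47263290; θ=atan2(y, x)=149.8970° ≈ 149.9°
Leg 2: φ1=0.4403989, φ2=0.6557010, Δφ=0.2153021, Δλ=1.2527746 rad; a=sin²(Δφ/2)+cosφ1·cosφ2·sin²(Δλ/2)=0.2579420021; c=2·atan2(√a, √(1-a))=1.065443728; dist=6371·c=6787.942 ≈ 6787.9 km; running total=10470.1 km
Leg 2 bearing: y=sinΔλ·cosφ2=0.75287544, x=cosφ1·sinφ2-sinφ1·cosφ2·cosΔλ=0.44588146; θ=atan2(y, x)=59.3644° ≈ 59.4°
Leg 3: φ1=0.6557010, φ2=0.2404645, Δφ=-0.4152365, Δλ=-0.4624948 rad; a=sin²(Δφ/2)+cosφ1·cosφ2·sin²(Δλ/2)=0.0829270883; c=2·atan2(√a, √(1-a))=0.584214061; dist=6371·c=3722.028 ≈ 3722.0 km; running total=14192.1 km
Leg 3 bearing: y=sinΔλ·cosφ2=-0.43334440, x=cosφ1·sinφ2-sinφ1·cosφ2·cosΔλ=-0.34119405; θ=atan2(y, x)=-128.2152° <0 so +360° → 231.7848° ≈ 231.8°
Leg 4: φ1=0.2404645, φ2=0.2546732, Δφ=0.0142087, Δλ=0.3571205 rad; a=sin²(Δφ/2)+cosφ1·cosφ2·sin²(Δλ/2)=0.0297009225; c=2·atan2(√a, √(1-a))=0.346408542; dist=6371·c=2206.969 ≈ 2207.0 km; running total=16399.1 km
Leg 4 bearing: y=sinΔλ·cosφ2=0.33830250, x=cosφ1·sinφ2-sinφ1·cosφ2·cosΔλ=0.02874937; θ=atan2(y, x)=85.1426° ≈ 85.1°
Leg 5: φ1=0.2546732, φ2=-0.4569621, Δφ=-0.7116353, Δλ=-1.6215732 rad; a=sin²(Δφ/2)+cosφ1·cosφ2·sin²(Δλ/2)=0.5776177553; c=2·atan2(√a, √(1-a))=1.726662176; dist=6371·c=11000.565 ≈ 11000.6 km; running total=27399.7 km
Leg 5 bearing: y=sinΔλ·cosφ2=-0.89624040, x=cosφ1·sinφ2-sinφ1·cosφ2·cosΔλ=-0.41551784; θ=atan2(y, x)=-114.8735° <0 so +360° → 245.1265° ≈ 245.1°
Leg 6: φ1=-0.4569621, φ2=0.0243247, Δφ=0.4812868, Δλ=1.3219787 rad; a=sin²(Δφ/2)+cosφ1·cosφ2·sin²(Δλ/2)=0.3949027925; c=2·atan2(√a, √(1-a))=1.359022514; dist=6371·c=8658.332 ≈ 8658.3 km; running total=36058.0 km
Leg 6 bearing: y=sinΔλ·cosφ2=0.96891755, x=cosφ1·sinφ2-sinφ1·cosφ2·cosΔλ=0.13044958; θ=atan2(y, x)=82.3321° ≈ 82.3°
Leg 7: φ1=0.0243247, φ2=0.5237890, Δφ=0.4994644, Δλ=-1.2667478 rad; a=sin²(Δφ/2)+cosφ1·cosφ2·sin²(Δλ/2)=0.3643322859; c=2·atan2(√a, √(1-a))=1.296016086; dist=6371·c=8256.918 ≈ 8256.9 km; running total=44314.9 km
Leg 7 bearing: y=sinΔλ·cosφ2=-0.82621198, x=cosφ1·sinφ2-sinφ1·cosφ2·cosΔλ=0.49371131; θ=atan2(y, x)=-59.1391° <0 so +360° → 300.8609° ≈ 300.9°

Leg 1: dist=3682.2 km, bearing=149.9°
Leg 2: dist=6787.9 km, bearing=59.4°
Leg 3: dist=3722.0 km, bearing=231.8°
Leg 4: dist=2207.0 km, bearing=85.1°
Leg 5: dist=11000.6 km, bearing=245.1°
Leg 6: dist=8658.3 km, bearing=82.3°
Leg 7: dist=8256.9 km, bearing=300.9°
Total: 44314.9 km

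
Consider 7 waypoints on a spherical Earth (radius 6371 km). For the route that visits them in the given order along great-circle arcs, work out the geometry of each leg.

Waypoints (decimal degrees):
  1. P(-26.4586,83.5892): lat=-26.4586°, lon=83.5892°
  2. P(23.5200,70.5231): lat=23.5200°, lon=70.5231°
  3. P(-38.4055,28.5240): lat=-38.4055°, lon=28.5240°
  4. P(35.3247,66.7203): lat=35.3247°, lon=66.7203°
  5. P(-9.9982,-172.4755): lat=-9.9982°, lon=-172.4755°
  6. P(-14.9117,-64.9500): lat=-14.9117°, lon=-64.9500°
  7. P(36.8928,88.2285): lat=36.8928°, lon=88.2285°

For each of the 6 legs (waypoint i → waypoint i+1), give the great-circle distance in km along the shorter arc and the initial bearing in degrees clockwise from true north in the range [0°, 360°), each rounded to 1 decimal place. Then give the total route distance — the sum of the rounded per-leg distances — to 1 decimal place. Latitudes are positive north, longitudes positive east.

Leg 1: φ1=-0.4617897, φ2=0.4105014, Δφ=0.8722911, Δλ=-0.2280465 rad; a=sin²(Δφ/2)+cosφ1·cosφ2·sin²(Δλ/2)=0.1890894835; c=2·atan2(√a, √(1-a))=0.899730525; dist=6371·c=5732.183 ≈ 5732.2 km; running total=5732.2 km
Leg 1 bearing: y=sinΔλ·cosφ2=-0.20729288, x=cosφ1·sinφ2-sinφ1·cosφ2·cosΔλ=0.75522729; θ=atan2(y, x)=-15.3484° <0 so +360° → 344.6516° ≈ 344.7°
Leg 2: φ1=0.4105014, φ2=-0.6703024, Δφ=-1.0808039, Δλ=-0.7330226 rad; a=sin²(Δφ/2)+cosφ1·cosφ2·sin²(Δλ/2)=0.3569657031; c=2·atan2(√a, √(1-a))=1.280674885; dist=6371·c=8159.180 ≈ 8159.2 km; running total=13891.4 km
Leg 2 bearing: y=sinΔλ·cosφ2=-0.52434423, x=cosφ1·sinφ2-sinφ1·cosφ2·cosΔλ=-0.80201489; θ=atan2(y, x)=-146.8240° <0 so +360° → 213.1760° ≈ 213.2°
Leg 3: φ1=-0.6703024, φ2=0.6165323, Δφ=1.2868347, Δλ=0.6666512 rad; a=sin²(Δφ/2)+cosφ1·cosφ2·sin²(Δλ/2)=0.4283638784; c=2·atan2(√a, √(1-a))=1.427029343; dist=6371·c=9091.604 ≈ 9091.6 km; running total=22983.0 km
Leg 3 bearing: y=sinΔλ·cosφ2=0.50451083, x=cosφ1·sinφ2-sinφ1·cosφ2·cosΔλ=0.85143519; θ=atan2(y, x)=30.6485° ≈ 30.6°
Leg 4: φ1=0.6165323, φ2=-0.1745015, Δφ=-0.7910338, Δλ=-4.1747543 rad; a=sin²(Δφ/2)+cosφ1·cosφ2·sin²(Δλ/2)=0.7559314813; c=2·atan2(√a, √(1-a))=2.108148308; dist=6371·c=13431.013 ≈ 13431.0 km; running total=36414.0 km
Leg 4 bearing: y=sinΔλ·cosφ2=0.84587808, x=cosφ1·sinφ2-sinφ1·cosφ2·cosΔλ=0.14995524; θ=atan2(y, x)=79.9472° ≈ 79.9°
Leg 5: φ1=-0.1745015, φ2=-0.2602583, Δφ=-0.0857568, Δλ=1.8766740 rad; a=sin²(Δφ/2)+cosφ1·cosφ2·sin²(Δλ/2)=0.6209465473; c=2·atan2(√a, √(1-a))=1.815112739; dist=6371·c=11564.083 ≈ 11564.1 km; running total=47978.1 km
Leg 5 bearing: y=sinΔλ·cosφ2=0.92146974, x=cosφ1·sinφ2-sinφ1·cosφ2·cosΔλ=-0.30394285; θ=atan2(y, x)=108.2549° ≈ 108.3°
Leg 6: φ1=-0.2602583, φ2=0.6439008, Δφ=0.9041591, Δλ=2.6734692 rad; a=sin²(Δφ/2)+cosφ1·cosφ2·sin²(Δλ/2)=0.9220819946; c=2·atan2(√a, √(1-a))=2.575800100; dist=6371·c=16410.422 ≈ 16410.4 km; running total=64388.5 km
Leg 6 bearing: y=sinΔλ·cosφ2=0.36086171, x=cosφ1·sinφ2-sinφ1·cosφ2·cosΔλ=0.39644165; θ=atan2(y, x)=42.3101° ≈ 42.3°

Leg 1: dist=5732.2 km, bearing=344.7°
Leg 2: dist=8159.2 km, bearing=213.2°
Leg 3: dist=9091.6 km, bearing=30.6°
Leg 4: dist=13431.0 km, bearing=79.9°
Leg 5: dist=11564.1 km, bearing=108.3°
Leg 6: dist=16410.4 km, bearing=42.3°
Total: 64388.5 km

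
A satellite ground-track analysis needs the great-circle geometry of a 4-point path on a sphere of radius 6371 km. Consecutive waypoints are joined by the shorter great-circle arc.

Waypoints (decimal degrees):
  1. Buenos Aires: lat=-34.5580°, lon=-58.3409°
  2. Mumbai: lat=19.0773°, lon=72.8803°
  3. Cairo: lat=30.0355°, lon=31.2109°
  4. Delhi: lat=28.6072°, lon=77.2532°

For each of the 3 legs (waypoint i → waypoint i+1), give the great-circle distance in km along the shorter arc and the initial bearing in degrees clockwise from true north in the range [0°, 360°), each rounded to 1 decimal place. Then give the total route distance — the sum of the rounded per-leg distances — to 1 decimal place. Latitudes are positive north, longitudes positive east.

Leg 1: dist=14932.3 km, bearing=96.7°
Leg 2: dist=4360.7 km, bearing=294.4°
Leg 3: dist=4436.2 km, bearing=80.2°
Total: 23729.2 km

Leg 1: φ1=-0.6031509, φ2=0.3329617, Δφ=0.9361126, Δλ=2.2902420 rad; a=sin²(Δφ/2)+cosφ1·cosφ2·sin²(Δλ/2)=0.8491438430; c=2·atan2(√a, √(1-a))=2.343798913; dist=6371·c=14932.343 ≈ 14932.3 km; running total=14932.3 km
Leg 1 bearing: y=sinΔλ·cosφ2=0.71086075, x=cosφ1·sinφ2-sinφ1·cosφ2·cosΔλ=-0.08409101; θ=atan2(y, x)=96.7464° ≈ 96.7°
Leg 2: φ1=0.3329617, φ2=0.5242184, Δφ=0.1912567, Δλ=-0.7272682 rad; a=sin²(Δφ/2)+cosφ1·cosφ2·sin²(Δλ/2)=0.1126180374; c=2·atan2(√a, √(1-a))=0.684454705; dist=6371·c=4360.661 ≈ 4360.7 km; running total=19293.0 km
Leg 2 bearing: y=sinΔλ·cosφ2=-0.57555490, x=cosφ1·sinφ2-sinφ1·cosφ2·cosΔλ=0.26168191; θ=atan2(y, x)=-65.5506° <0 so +360° → 294.4494° ≈ 294.4°
Leg 3: φ1=0.5242184, φ2=0.4992898, Δφ=-0.0249285, Δλ=0.8035897 rad; a=sin²(Δφ/2)+cosφ1·cosφ2·sin²(Δλ/2)=0.1163918403; c=2·atan2(√a, √(1-a))=0.696306599; dist=6371·c=4436.169 ≈ 4436.2 km; running total=23729.2 km
Leg 3 bearing: y=sinΔλ·cosφ2=0.63197489, x=cosφ1·sinφ2-sinφ1·cosφ2·cosΔλ=0.10948450; θ=atan2(y, x)=80.1715° ≈ 80.2°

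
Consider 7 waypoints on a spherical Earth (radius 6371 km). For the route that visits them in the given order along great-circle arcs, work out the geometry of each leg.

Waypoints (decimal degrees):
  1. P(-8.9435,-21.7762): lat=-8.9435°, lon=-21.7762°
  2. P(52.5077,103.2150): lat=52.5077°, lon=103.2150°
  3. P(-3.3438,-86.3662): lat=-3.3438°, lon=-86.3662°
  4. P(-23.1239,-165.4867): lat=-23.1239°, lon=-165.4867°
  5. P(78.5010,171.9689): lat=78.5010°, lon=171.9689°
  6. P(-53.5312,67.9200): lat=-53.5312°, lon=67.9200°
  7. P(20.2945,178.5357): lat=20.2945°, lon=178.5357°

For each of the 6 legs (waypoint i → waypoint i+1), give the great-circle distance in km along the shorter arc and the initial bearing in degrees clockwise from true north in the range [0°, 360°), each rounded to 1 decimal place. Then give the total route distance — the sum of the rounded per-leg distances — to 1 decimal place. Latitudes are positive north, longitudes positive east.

Leg 1: dist=13111.4 km, bearing=34.4°
Leg 2: dist=14477.3 km, bearing=12.6°
Leg 3: dist=8749.5 km, bearing=247.1°
Leg 4: dist=11391.4 km, bearing=355.5°
Leg 5: dist=16097.2 km, bearing=268.1°
Leg 6: dist=13162.5 km, bearing=93.9°
Total: 76989.3 km

Leg 1: φ1=-0.1560935, φ2=0.9164322, Δφ=1.0725258, Δλ=2.1815080 rad; a=sin²(Δφ/2)+cosφ1·cosφ2·sin²(Δλ/2)=0.7340688633; c=2·atan2(√a, √(1-a))=2.057978460; dist=6371·c=13111.381 ≈ 13111.4 km; running total=13111.4 km
Leg 1 bearing: y=sinΔλ·cosφ2=0.49863444, x=cosφ1·sinφ2-sinφ1·cosφ2·cosΔλ=0.72952777; θ=atan2(y, x)=34.3527° ≈ 34.4°
Leg 2: φ1=0.9164322, φ2=-0.0583603, Δφ=-0.9747926, Δλ=-3.3088161 rad; a=sin²(Δφ/2)+cosφ1·cosφ2·sin²(Δλ/2)=0.8227107892; c=2·atan2(√a, √(1-a))=2.272371411; dist=6371·c=14477.278 ≈ 14477.3 km; running total=27588.7 km
Leg 2 bearing: y=sinΔλ·cosφ2=0.16616184, x=cosφ1·sinφ2-sinφ1·cosφ2·cosΔλ=0.74553419; θ=atan2(y, x)=12.5645° ≈ 12.6°
Leg 3: φ1=-0.0583603, φ2=-0.4035882, Δφ=-0.3452279, Δλ=-1.3809132 rad; a=sin²(Δφ/2)+cosφ1·cosφ2·sin²(Δλ/2)=0.4019046223; c=2·atan2(√a, √(1-a))=1.373324668; dist=6371·c=8749.451 ≈ 8749.5 km; running total=36338.2 km
Leg 3 bearing: y=sinΔλ·cosφ2=-0.90312811, x=cosφ1·sinφ2-sinφ1·cosφ2·cosΔλ=-0.38192774; θ=atan2(y, x)=-112.9232° <0 so +360° → 247.0768° ≈ 247.1°
Leg 4: φ1=-0.4035882, φ2=1.3701009, Δφ=1.7736891, Δλ=5.8897113 rad; a=sin²(Δφ/2)+cosφ1·cosφ2·sin²(Δλ/2)=0.6077567713; c=2·atan2(√a, √(1-a))=1.788014027; dist=6371·c=11391.437 ≈ 11391.4 km; running total=47729.6 km
Leg 4 bearing: y=sinΔλ·cosφ2=-0.07643096, x=cosφ1·sinφ2-sinφ1·cosφ2·cosΔλ=0.97350512; θ=atan2(y, x)=-4.4891° <0 so +360° → 355.5109° ≈ 355.5°
Leg 5: φ1=1.3701009, φ2=-0.9342957, Δφ=-2.3043966, Δλ=-1.8159959 rad; a=sin²(Δφ/2)+cosφ1·cosφ2·sin²(Δλ/2)=0.9084014981; c=2·atan2(√a, √(1-a))=2.526643871; dist=6371·c=16097.248 ≈ 16097.2 km; running total=63826.8 km
Leg 5 bearing: y=sinΔλ·cosφ2=-0.57660626, x=cosφ1·sinφ2-sinφ1·cosφ2·cosΔλ=-0.01892328; θ=atan2(y, x)=-91.8797° <0 so +360° → 268.1203° ≈ 268.1°
Leg 6: φ1=-0.9342957, φ2=0.3542058, Δφ=1.2885015, Δλ=1.9306082 rad; a=sin²(Δφ/2)+cosφ1·cosφ2·sin²(Δλ/2)=0.7376083104; c=2·atan2(√a, √(1-a))=2.066006539; dist=6371·c=13162.528 ≈ 13162.5 km; running total=76989.3 km
Leg 6 bearing: y=sinΔλ·cosφ2=0.87786059, x=cosφ1·sinφ2-sinφ1·cosφ2·cosΔλ=-0.05941333; θ=atan2(y, x)=93.8719° ≈ 93.9°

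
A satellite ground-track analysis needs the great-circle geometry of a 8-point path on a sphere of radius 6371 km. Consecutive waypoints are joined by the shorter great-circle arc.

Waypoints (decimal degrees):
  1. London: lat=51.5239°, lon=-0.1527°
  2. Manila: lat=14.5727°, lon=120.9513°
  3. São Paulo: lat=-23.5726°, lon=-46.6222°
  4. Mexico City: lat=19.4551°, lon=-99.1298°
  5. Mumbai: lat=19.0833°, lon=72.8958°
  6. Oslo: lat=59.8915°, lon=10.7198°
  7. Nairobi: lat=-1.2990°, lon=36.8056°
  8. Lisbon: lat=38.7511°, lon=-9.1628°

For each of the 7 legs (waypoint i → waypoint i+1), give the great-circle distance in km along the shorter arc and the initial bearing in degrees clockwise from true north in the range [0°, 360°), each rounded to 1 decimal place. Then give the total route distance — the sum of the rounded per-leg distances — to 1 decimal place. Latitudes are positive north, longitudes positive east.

Leg 1: dist=10736.1 km, bearing=56.5°
Leg 2: dist=18371.5 km, bearing=230.6°
Leg 3: dist=7435.6 km, bearing=305.6°
Leg 4: dist=15642.5 km, bearing=11.9°
Leg 5: dist=6641.4 km, bearing=329.1°
Leg 6: dist=7169.9 km, bearing=150.8°
Leg 7: dist=6465.8 km, bearing=318.7°
Total: 72462.8 km

Leg 1: φ1=0.8992617, φ2=0.2543416, Δφ=-0.6449201, Δλ=2.1136635 rad; a=sin²(Δφ/2)+cosφ1·cosφ2·sin²(Δλ/2)=0.5570509153; c=2·atan2(√a, √(1-a))=1.685147206; dist=6371·c=10736.073 ≈ 10736.1 km; running total=10736.1 km
Leg 1 bearing: y=sinΔλ·cosφ2=0.82868536, x=cosφ1·sinφ2-sinφ1·cosφ2·cosΔλ=0.54796109; θ=atan2(y, x)=56.5257° ≈ 56.5°
Leg 2: φ1=0.2543416, φ2=-0.4114195, Δφ=-0.6657611, Δλ=-2.9247093 rad; a=sin²(Δφ/2)+cosφ1·cosφ2·sin²(Δλ/2)=0.9834535747; c=2·atan2(√a, √(1-a))=2.883612028; dist=6371·c=18371.492 ≈ 18371.5 km; running total=29107.6 km
Leg 2 bearing: y=sinΔλ·cosφ2=-0.19723055, x=cosφ1·sinφ2-sinφ1·cosφ2·cosΔλ=-0.16183533; θ=atan2(y, x)=-129.3702° <0 so +360° → 230.6298° ≈ 230.6°
Leg 3: φ1=-0.4114195, φ2=0.3395556, Δφ=0.7509750, Δλ=-0.9164305 rad; a=sin²(Δφ/2)+cosφ1·cosφ2·sin²(Δλ/2)=0.3035918979; c=2·atan2(√a, √(1-a))=1.167104363; dist=6371·c=7435.622 ≈ 7435.6 km; running total=36543.2 km
Leg 3 bearing: y=sinΔλ·cosφ2=-0.74813121, x=cosφ1·sinφ2-sinφ1·cosφ2·cosΔλ=0.53478512; θ=atan2(y, x)=-54.4418° <0 so +360° → 305.5582° ≈ 305.6°
Leg 4: φ1=0.3395556, φ2=0.3330664, Δφ=-0.0064891, Δλ=3.0024131 rad; a=sin²(Δφ/2)+cosφ1·cosφ2·sin²(Δλ/2)=0.8867870568; c=2·atan2(√a, √(1-a))=2.455258245; dist=6371·c=15642.450 ≈ 15642.5 km; running total=52185.7 km
Leg 4 bearing: y=sinΔλ·cosφ2=0.13110658, x=cosφ1·sinφ2-sinφ1·cosφ2·cosΔλ=0.61999529; θ=atan2(y, x)=11.9401° ≈ 11.9°
Leg 5: φ1=0.3330664, φ2=1.0453039, Δφ=0.7122375, Δλ=-1.0851759 rad; a=sin²(Δφ/2)+cosφ1·cosφ2·sin²(Δλ/2)=0.2479467572; c=2·atan2(√a, √(1-a))=1.042449264; dist=6371·c=6641.444 ≈ 6641.4 km; running total=58827.1 km
Leg 5 bearing: y=sinΔλ·cosφ2=-0.44364235, x=cosφ1·sinφ2-sinφ1·cosφ2·cosΔλ=0.74098456; θ=atan2(y, x)=-30.9098° <0 so +360° → 329.0902° ≈ 329.1°
Leg 6: φ1=1.0453039, φ2=-0.0226718, Δφ=-1.0679757, Δλ=0.4552831 rad; a=sin²(Δφ/2)+cosφ1·cosφ2·sin²(Δλ/2)=0.2845932874; c=2·atan2(√a, √(1-a))=1.125402383; dist=6371·c=7169.939 ≈ 7169.9 km; running total=65997.0 km
Leg 6 bearing: y=sinΔλ·cosφ2=0.43960359, x=cosφ1·sinφ2-sinφ1·cosφ2·cosΔλ=-0.78812973; θ=atan2(y, x)=150.8481° ≈ 150.8°
Leg 7: φ1=-0.0226718, φ2=0.6763343, Δφ=0.6990061, Δλ=-0.8022999 rad; a=sin²(Δφ/2)+cosφ1·cosφ2·sin²(Δλ/2)=0.2361375011; c=2·atan2(√a, √(1-a))=1.014876312; dist=6371·c=6465.777 ≈ 6465.8 km; running total=72462.8 km
Leg 7 bearing: y=sinΔλ·cosφ2=-0.56069443, x=cosφ1·sinφ2-sinφ1·cosφ2·cosΔλ=0.63806589; θ=atan2(y, x)=-41.3071° <0 so +360° → 318.6929° ≈ 318.7°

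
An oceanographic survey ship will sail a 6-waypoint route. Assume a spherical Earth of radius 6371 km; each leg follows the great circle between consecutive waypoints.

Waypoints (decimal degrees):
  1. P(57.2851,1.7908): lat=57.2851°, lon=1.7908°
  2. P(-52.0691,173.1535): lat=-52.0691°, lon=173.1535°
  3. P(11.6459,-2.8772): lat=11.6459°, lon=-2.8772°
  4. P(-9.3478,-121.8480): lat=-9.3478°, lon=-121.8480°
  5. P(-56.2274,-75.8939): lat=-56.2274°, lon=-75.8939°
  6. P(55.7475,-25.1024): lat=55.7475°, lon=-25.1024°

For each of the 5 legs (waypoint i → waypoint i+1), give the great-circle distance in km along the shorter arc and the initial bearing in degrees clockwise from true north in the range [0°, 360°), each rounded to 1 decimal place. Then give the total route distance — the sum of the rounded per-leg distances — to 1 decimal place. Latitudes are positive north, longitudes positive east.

Leg 1: φ1=0.9998136, φ2=-0.9087772, Δφ=-1.9085908, Δλ=2.9908433 rad; a=sin²(Δφ/2)+cosφ1·cosφ2·sin²(Δλ/2)=0.9960456082; c=2·atan2(√a, √(1-a))=3.015741707; dist=6371·c=19213.290 ≈ 19213.3 km; running total=19213.3 km
Leg 1 bearing: y=sinΔλ·cosφ2=0.09231663, x=cosφ1·sinφ2-sinφ1·cosφ2·cosΔλ=0.08504503; θ=atan2(y, x)=47.3477° ≈ 47.3°
Leg 2: φ1=-0.9087772, φ2=0.2032593, Δφ=1.1120365, Δλ=-3.0723153 rad; a=sin²(Δφ/2)+cosφ1·cosφ2·sin²(Δλ/2)=0.8799158244; c=2·atan2(√a, √(1-a))=2.433850449; dist=6371·c=15506.061 ≈ 15506.1 km; running total=34719.4 km
Leg 2 bearing: y=sinΔλ·cosφ2=-0.06779694, x=cosφ1·sinφ2-sinφ1·cosφ2·cosΔλ=-0.64657516; θ=atan2(y, x)=-174.0141° <0 so +360° → 185.9859° ≈ 186.0°
Leg 3: φ1=0.2032593, φ2=-0.1631499, Δφ=-0.3664092, Δλ=-2.0764322 rad; a=sin²(Δφ/2)+cosφ1·cosφ2·sin²(Δλ/2)=0.7504404556; c=2·atan2(√a, √(1-a))=2.095412590; dist=6371·c=13349.874 ≈ 13349.9 km; running total=48069.3 km
Leg 3 bearing: y=sinΔλ·cosφ2=-0.86324892, x=cosφ1·sinφ2-sinφ1·cosφ2·cosΔλ=-0.06260678; θ=atan2(y, x)=-94.1481° <0 so +360° → 265.8519° ≈ 265.9°
Leg 4: φ1=-0.1631499, φ2=-0.9813533, Δφ=-0.8182034, Δλ=0.8020503 rad; a=sin²(Δφ/2)+cosφ1·cosφ2·sin²(Δλ/2)=0.2418175695; c=2·atan2(√a, √(1-a))=1.028195665; dist=6371·c=6550.635 ≈ 6550.6 km; running total=54619.9 km
Leg 4 bearing: y=sinΔλ·cosφ2=0.39957019, x=cosφ1·sinφ2-sinφ1·cosφ2·cosΔλ=-0.75743712; θ=atan2(y, x)=152.1870° ≈ 152.2°
Leg 5: φ1=-0.9813533, φ2=0.9729774, Δφ=1.9543307, Δλ=0.8864789 rad; a=sin²(Δφ/2)+cosφ1·cosφ2·sin²(Δλ/2)=0.7446479592; c=2·atan2(√a, √(1-a))=2.082078573; dist=6371·c=13264.923 ≈ 13264.9 km; running total=67884.8 km
Leg 5 bearing: y=sinΔλ·cosφ2=0.43611775, x=cosφ1·sinφ2-sinφ1·cosφ2·cosΔλ=0.75524222; θ=atan2(y, x)=30.0045° ≈ 30.0°

Leg 1: dist=19213.3 km, bearing=47.3°
Leg 2: dist=15506.1 km, bearing=186.0°
Leg 3: dist=13349.9 km, bearing=265.9°
Leg 4: dist=6550.6 km, bearing=152.2°
Leg 5: dist=13264.9 km, bearing=30.0°
Total: 67884.8 km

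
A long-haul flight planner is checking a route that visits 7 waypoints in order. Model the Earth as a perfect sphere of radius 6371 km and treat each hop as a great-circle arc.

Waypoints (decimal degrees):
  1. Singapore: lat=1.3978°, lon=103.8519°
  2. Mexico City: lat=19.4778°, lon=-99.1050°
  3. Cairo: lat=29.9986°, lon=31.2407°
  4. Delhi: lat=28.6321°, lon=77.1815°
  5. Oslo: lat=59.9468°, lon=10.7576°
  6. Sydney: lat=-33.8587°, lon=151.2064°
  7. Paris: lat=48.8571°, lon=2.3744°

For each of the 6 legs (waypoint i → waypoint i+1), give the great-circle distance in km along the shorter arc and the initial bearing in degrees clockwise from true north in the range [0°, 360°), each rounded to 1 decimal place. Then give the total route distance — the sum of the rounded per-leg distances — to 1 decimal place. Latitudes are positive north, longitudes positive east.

Leg 1: dist=16599.6 km, bearing=46.0°
Leg 2: dist=12366.6 km, bearing=45.1°
Leg 3: dist=4426.6 km, bearing=80.1°
Leg 4: dist=5982.5 km, bearing=325.3°
Leg 5: dist=15946.3 km, bearing=62.5°
Leg 6: dist=16958.0 km, bearing=312.5°
Total: 72279.6 km

Leg 1: φ1=0.0243962, φ2=0.3399517, Δφ=0.3155555, Δλ=-3.5422661 rad; a=sin²(Δφ/2)+cosφ1·cosφ2·sin²(Δλ/2)=0.9298548429; c=2·atan2(√a, √(1-a))=2.605497356; dist=6371·c=16599.624 ≈ 16599.6 km; running total=16599.6 km
Leg 1 bearing: y=sinΔλ·cosφ2=0.36771697, x=cosφ1·sinφ2-sinφ1·cosφ2·cosΔλ=0.35451867; θ=atan2(y, x)=46.0469° ≈ 46.0°
Leg 2: φ1=0.3399517, φ2=0.5235743, Δφ=0.1836226, Δλ=2.2749616 rad; a=sin²(Δφ/2)+cosφ1·cosφ2·sin²(Δλ/2)=0.6809352072; c=2·atan2(√a, √(1-a))=1.941069831; dist=6371·c=12366.556 ≈ 12366.6 km; running total=28966.2 km
Leg 2 bearing: y=sinΔλ·cosφ2=0.66005248, x=cosφ1·sinφ2-sinφ1·cosφ2·cosΔλ=0.65831644; θ=atan2(y, x)=45.0754° ≈ 45.1°
Leg 3: φ1=0.5235743, φ2=0.4997244, Δφ=-0.0238499, Δλ=0.8018182 rad; a=sin²(Δφ/2)+cosφ1·cosφ2·sin²(Δλ/2)=0.1159101183; c=2·atan2(√a, √(1-a))=0.694803124; dist=6371·c=4426.591 ≈ 4426.6 km; running total=33392.8 km
Leg 3 bearing: y=sinΔλ·cosφ2=0.63074477, x=cosφ1·sinφ2-sinφ1·cosφ2·cosΔλ=0.10982207; θ=atan2(y, x)=80.1230° ≈ 80.1°
Leg 4: φ1=0.4997244, φ2=1.0462690, Δφ=0.5465446, Δλ=-1.1593158 rad; a=sin²(Δφ/2)+cosφ1·cosφ2·sin²(Δλ/2)=0.2047134276; c=2·atan2(√a, √(1-a))=0.939027440; dist=6371·c=5982.544 ≈ 5982.5 km; running total=39375.3 km
Leg 4 bearing: y=sinΔλ·cosφ2=-0.45900162, x=cosφ1·sinφ2-sinφ1·cosφ2·cosΔλ=0.66373253; θ=atan2(y, x)=-34.6656° <0 so +360° → 325.3344° ≈ 325.3°
Leg 5: φ1=1.0462690, φ2=-0.5909458, Δφ=-1.6372148, Δλ=2.4512940 rad; a=sin²(Δφ/2)+cosφ1·cosφ2·sin²(Δλ/2)=0.9014534378; c=2·atan2(√a, √(1-a))=2.502952106; dist=6371·c=15946.308 ≈ 15946.3 km; running total=55321.6 km
Leg 5 bearing: y=sinΔλ·cosφ2=0.52878071, x=cosφ1·sinφ2-sinφ1·cosφ2·cosΔλ=0.27519359; θ=atan2(y, x)=62.5062° ≈ 62.5°
Leg 6: φ1=-0.5909458, φ2=0.8527173, Δφ=1.4436631, Δλ=-2.5976084 rad; a=sin²(Δφ/2)+cosφ1·cosφ2·sin²(Δλ/2)=0.9435337865; c=2·atan2(√a, √(1-a))=2.661750004; dist=6371·c=16958.009 ≈ 16958.0 km; running total=72279.6 km
Leg 6 bearing: y=sinΔλ·cosφ2=-0.34051595, x=cosφ1·sinφ2-sinφ1·cosφ2·cosΔλ=0.31170500; θ=atan2(y, x)=-47.5293° <0 so +360° → 312.4707° ≈ 312.5°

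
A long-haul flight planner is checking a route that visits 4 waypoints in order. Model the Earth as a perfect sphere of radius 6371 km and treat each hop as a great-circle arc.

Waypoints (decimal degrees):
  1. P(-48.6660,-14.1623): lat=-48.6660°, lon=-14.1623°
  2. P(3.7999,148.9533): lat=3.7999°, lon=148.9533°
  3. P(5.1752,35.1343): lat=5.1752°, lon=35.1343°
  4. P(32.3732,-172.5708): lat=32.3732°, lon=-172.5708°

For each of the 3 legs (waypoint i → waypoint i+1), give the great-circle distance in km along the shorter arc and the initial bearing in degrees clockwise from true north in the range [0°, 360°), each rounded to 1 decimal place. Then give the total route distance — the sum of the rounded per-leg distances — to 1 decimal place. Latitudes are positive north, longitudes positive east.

Leg 1: φ1=-0.8493819, φ2=0.0663208, Δφ=0.9157027, Δλ=2.8469043 rad; a=sin²(Δφ/2)+cosφ1·cosφ2·sin²(Δλ/2)=0.8401749200; c=2·atan2(√a, √(1-a))=2.319036200; dist=6371·c=14774.580 ≈ 14774.6 km; running total=14774.6 km
Leg 1 bearing: y=sinΔλ·cosφ2=0.28980316, x=cosφ1·sinφ2-sinφ1·cosφ2·cosΔλ=-0.67315542; θ=atan2(y, x)=156.7074° ≈ 156.7°
Leg 2: φ1=0.0663208, φ2=0.0903243, Δφ=0.0240035, Δλ=-1.9865163 rad; a=sin²(Δφ/2)+cosφ1·cosφ2·sin²(Δλ/2)=0.6976701770; c=2·atan2(√a, √(1-a))=1.977234689; dist=6371·c=12596.962 ≈ 12597.0 km; running total=27371.6 km
Leg 2 bearing: y=sinΔλ·cosφ2=-0.91109654, x=cosφ1·sinφ2-sinφ1·cosφ2·cosΔλ=0.11665803; θ=atan2(y, x)=-82.7035° <0 so +360° → 277.2965° ≈ 277.3°
Leg 3: φ1=0.0903243, φ2=0.5650189, Δφ=0.4746946, Δλ=-3.6251379 rad; a=sin²(Δφ/2)+cosφ1·cosφ2·sin²(Δλ/2)=0.8482022542; c=2·atan2(√a, √(1-a))=2.341171469; dist=6371·c=14915.603 ≈ 14915.6 km; running total=42287.2 km
Leg 3 bearing: y=sinΔλ·cosφ2=0.39266214, x=cosφ1·sinφ2-sinφ1·cosφ2·cosΔλ=0.60069726; θ=atan2(y, x)=33.1717° ≈ 33.2°

Leg 1: dist=14774.6 km, bearing=156.7°
Leg 2: dist=12597.0 km, bearing=277.3°
Leg 3: dist=14915.6 km, bearing=33.2°
Total: 42287.2 km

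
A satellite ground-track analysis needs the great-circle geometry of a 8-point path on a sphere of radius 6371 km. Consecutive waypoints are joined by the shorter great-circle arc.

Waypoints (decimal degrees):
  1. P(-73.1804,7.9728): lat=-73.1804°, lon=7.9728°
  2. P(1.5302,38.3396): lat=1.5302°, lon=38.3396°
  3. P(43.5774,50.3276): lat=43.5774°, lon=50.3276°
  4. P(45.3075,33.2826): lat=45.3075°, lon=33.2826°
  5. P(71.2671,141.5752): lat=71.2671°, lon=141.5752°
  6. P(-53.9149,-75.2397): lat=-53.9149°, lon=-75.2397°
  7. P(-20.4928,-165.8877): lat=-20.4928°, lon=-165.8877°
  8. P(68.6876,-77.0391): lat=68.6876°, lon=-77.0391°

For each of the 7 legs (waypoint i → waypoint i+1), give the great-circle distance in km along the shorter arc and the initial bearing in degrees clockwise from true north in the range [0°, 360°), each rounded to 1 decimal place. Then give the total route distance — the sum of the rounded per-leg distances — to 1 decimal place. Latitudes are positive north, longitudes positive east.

Leg 1: φ1=-1.2772389, φ2=0.0267070, Δφ=1.3039460, Δλ=0.5300006 rad; a=sin²(Δφ/2)+cosφ1·cosφ2·sin²(Δλ/2)=0.3879946924; c=2·atan2(√a, √(1-a))=1.344868593; dist=6371·c=8568.158 ≈ 8568.2 km; running total=8568.2 km
Leg 1 bearing: y=sinΔλ·cosφ2=0.50535362, x=cosφ1·sinφ2-sinφ1·cosφ2·cosΔλ=0.83332885; θ=atan2(y, x)=31.2338° ≈ 31.2°
Leg 2: φ1=0.0267070, φ2=0.7605691, Δφ=0.7338621, Δλ=0.2092301 rad; a=sin²(Δφ/2)+cosφ1·cosφ2·sin²(Δλ/2)=0.1366001622; c=2·atan2(√a, √(1-a))=0.757145363; dist=6371·c=4823.773 ≈ 4823.8 km; running total=13392.0 km
Leg 2 bearing: y=sinΔλ·cosφ2=0.15047193, x=cosφ1·sinφ2-sinφ1·cosφ2·cosΔλ=0.67016448; θ=atan2(y, x)=12.6547° ≈ 12.7°
Leg 3: φ1=0.7605691, φ2=0.7907651, Δφ=0.0301959, Δλ=-0.2974914 rad; a=sin²(Δφ/2)+cosφ1·cosφ2·sin²(Δλ/2)=0.0114179235; c=2·atan2(√a, √(1-a))=0.214118158; dist=6371·c=1364.147 ≈ 1364.1 km; running total=14756.1 km
Leg 3 bearing: y=sinΔλ·cosφ2=-0.20615368, x=cosφ1·sinφ2-sinφ1·cosφ2·cosΔλ=0.05148670; θ=atan2(y, x)=-75.9773° <0 so +360° → 284.0227° ≈ 284.0°
Leg 4: φ1=0.7907651, φ2=1.2438455, Δφ=0.4530805, Δλ=1.8900624 rad; a=sin²(Δφ/2)+cosφ1·cosφ2·sin²(Δλ/2)=0.1988305163; c=2·atan2(√a, √(1-a))=0.924368292; dist=6371·c=5889.150 ≈ 5889.2 km; running total=20645.3 km
Leg 4 bearing: y=sinΔλ·cosφ2=0.30492751, x=cosφ1·sinφ2-sinφ1·cosφ2·cosΔλ=0.73770386; θ=atan2(y, x)=22.4576° ≈ 22.5°
Leg 5: φ1=1.2438455, φ2=-0.9409925, Δφ=-2.1848381, Δλ=-3.7841339 rad; a=sin²(Δφ/2)+cosφ1·cosφ2·sin²(Δλ/2)=0.9583834792; c=2·atan2(√a, √(1-a))=2.730705811; dist=6371·c=17397.327 ≈ 17397.3 km; running total=38042.6 km
Leg 5 bearing: y=sinΔλ·cosφ2=0.35293928, x=cosφ1·sinφ2-sinφ1·cosφ2·cosΔλ=0.18700858; θ=atan2(y, x)=62.0827° ≈ 62.1°
Leg 6: φ1=-0.9409925, φ2=-0.3576668, Δφ=0.5833257, Δλ=-1.5821061 rad; a=sin²(Δφ/2)+cosφ1·cosφ2·sin²(Δλ/2)=0.3616585234; c=2·atan2(√a, √(1-a))=1.290455742; dist=6371·c=8221.494 ≈ 8221.5 km; running total=46264.1 km
Leg 6 bearing: y=sinΔλ·cosφ2=-0.93665628, x=cosφ1·sinφ2-sinφ1·cosφ2·cosΔλ=-0.21475929; θ=atan2(y, x)=-102.9137° <0 so +360° → 257.0863° ≈ 257.1°
Leg 7: φ1=-0.3576668, φ2=1.1988248, Δφ=1.5564916, Δλ=1.5507006 rad; a=sin²(Δφ/2)+cosφ1·cosφ2·sin²(Δλ/2)=0.6596533878; c=2·atan2(√a, √(1-a))=1.895794205; dist=6371·c=12078.105 ≈ 12078.1 km; running total=58342.2 km
Leg 7 bearing: y=sinΔλ·cosφ2=0.36337947, x=cosφ1·sinφ2-sinφ1·cosφ2·cosΔλ=0.87521343; θ=atan2(y, x)=22.5477° ≈ 22.5°

Leg 1: dist=8568.2 km, bearing=31.2°
Leg 2: dist=4823.8 km, bearing=12.7°
Leg 3: dist=1364.1 km, bearing=284.0°
Leg 4: dist=5889.2 km, bearing=22.5°
Leg 5: dist=17397.3 km, bearing=62.1°
Leg 6: dist=8221.5 km, bearing=257.1°
Leg 7: dist=12078.1 km, bearing=22.5°
Total: 58342.2 km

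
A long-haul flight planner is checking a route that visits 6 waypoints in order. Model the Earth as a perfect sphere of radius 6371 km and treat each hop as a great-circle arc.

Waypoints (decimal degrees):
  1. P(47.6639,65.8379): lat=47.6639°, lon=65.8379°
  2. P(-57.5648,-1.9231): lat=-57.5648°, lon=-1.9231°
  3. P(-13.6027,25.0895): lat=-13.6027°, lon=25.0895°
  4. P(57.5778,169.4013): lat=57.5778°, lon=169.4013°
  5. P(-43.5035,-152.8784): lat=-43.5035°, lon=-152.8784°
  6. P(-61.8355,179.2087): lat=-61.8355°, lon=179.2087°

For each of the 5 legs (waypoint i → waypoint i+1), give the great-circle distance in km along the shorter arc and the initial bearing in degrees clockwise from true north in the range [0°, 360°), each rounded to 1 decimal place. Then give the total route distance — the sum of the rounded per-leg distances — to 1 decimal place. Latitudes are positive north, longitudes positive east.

Leg 1: dist=13249.5 km, bearing=214.6°
Leg 2: dist=5390.3 km, bearing=36.1°
Leg 3: dist=14282.6 km, bearing=23.5°
Leg 4: dist=11772.3 km, bearing=152.5°
Leg 5: dist=2732.6 km, bearing=212.1°
Total: 47427.3 km

Leg 1: φ1=0.8318920, φ2=-1.0046953, Δφ=-1.8365873, Δλ=-1.1826526 rad; a=sin²(Δφ/2)+cosφ1·cosφ2·sin²(Δλ/2)=0.7435897154; c=2·atan2(√a, √(1-a))=2.079653383; dist=6371·c=13249.472 ≈ 13249.5 km; running total=13249.5 km
Leg 1 bearing: y=sinΔλ·cosφ2=-0.49644838, x=cosφ1·sinφ2-sinφ1·cosφ2·cosΔλ=-0.71846726; θ=atan2(y, x)=-145.3562° <0 so +360° → 214.6438° ≈ 214.6°
Leg 2: φ1=-1.0046953, φ2=-0.2374119, Δφ=0.7672834, Δλ=0.4714588 rad; a=sin²(Δφ/2)+cosφ1·cosφ2·sin²(Δλ/2)=0.1685356530; c=2·atan2(√a, √(1-a))=0.846072511; dist=6371·c=5390.328 ≈ 5390.3 km; running total=18639.8 km
Leg 2 bearing: y=sinΔλ·cosφ2=0.44144646, x=cosφ1·sinφ2-sinφ1·cosφ2·cosΔλ=0.60469047; θ=atan2(y, x)=36.1308° ≈ 36.1°
Leg 3: φ1=-0.2374119, φ2=1.0049222, Δφ=1.2423341, Δλ=2.5187161 rad; a=sin²(Δφ/2)+cosφ1·cosφ2·sin²(Δλ/2)=0.8108890981; c=2·atan2(√a, √(1-a))=2.241807433; dist=6371·c=14282.555 ≈ 14282.6 km; running total=32922.4 km
Leg 3 bearing: y=sinΔλ·cosφ2=0.31277822, x=cosφ1·sinφ2-sinφ1·cosφ2·cosΔλ=0.71802623; θ=atan2(y, x)=23.5383° ≈ 23.5°
Leg 4: φ1=1.0049222, φ2=-0.7592793, Δφ=-1.7642015, Δλ=-5.6248419 rad; a=sin²(Δφ/2)+cosφ1·cosφ2·sin²(Δλ/2)=0.6367384961; c=2·atan2(√a, √(1-a))=1.847802304; dist=6371·c=11772.348 ≈ 11772.3 km; running total=44694.7 km
Leg 4 bearing: y=sinΔλ·cosφ2=0.44376363, x=cosφ1·sinφ2-sinφ1·cosφ2·cosΔλ=-0.85339567; θ=atan2(y, x)=152.5257° ≈ 152.5°
Leg 5: φ1=-0.7592793, φ2=-1.0792331, Δφ=-0.3199538, Δλ=5.7960133 rad; a=sin²(Δφ/2)+cosφ1·cosφ2·sin²(Δλ/2)=0.0452900683; c=2·atan2(√a, √(1-a))=0.428909364; dist=6371·c=2732.582 ≈ 2732.6 km; running total=47427.3 km
Leg 5 bearing: y=sinΔλ·cosφ2=-0.22095895, x=cosφ1·sinφ2-sinφ1·cosφ2·cosΔλ=-0.35232464; θ=atan2(y, x)=-147.9063° <0 so +360° → 212.0937° ≈ 212.1°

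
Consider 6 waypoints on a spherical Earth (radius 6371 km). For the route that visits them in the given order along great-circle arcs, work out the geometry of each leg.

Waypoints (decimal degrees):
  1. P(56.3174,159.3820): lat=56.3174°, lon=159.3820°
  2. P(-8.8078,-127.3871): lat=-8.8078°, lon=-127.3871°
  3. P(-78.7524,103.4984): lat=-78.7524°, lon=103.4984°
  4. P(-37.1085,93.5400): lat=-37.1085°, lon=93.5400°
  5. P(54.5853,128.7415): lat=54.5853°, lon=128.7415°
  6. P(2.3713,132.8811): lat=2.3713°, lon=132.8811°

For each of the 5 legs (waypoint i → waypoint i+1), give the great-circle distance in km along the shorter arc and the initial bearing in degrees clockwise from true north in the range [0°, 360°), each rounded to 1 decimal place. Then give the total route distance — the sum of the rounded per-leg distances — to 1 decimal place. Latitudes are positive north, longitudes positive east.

Leg 1: φ1=0.9829241, φ2=-0.1537251, Δφ=-1.1366492, Δλ=-5.0050650 rad; a=sin²(Δφ/2)+cosφ1·cosφ2·sin²(Δλ/2)=0.4846467550; c=2·atan2(√a, √(1-a))=1.540085009; dist=6371·c=9811.882 ≈ 9811.9 km; running total=9811.9 km
Leg 1 bearing: y=sinΔλ·cosφ2=0.94618425, x=cosφ1·sinφ2-sinφ1·cosφ2·cosΔλ=-0.32216839; θ=atan2(y, x)=108.8033° ≈ 108.8°
Leg 2: φ1=-0.1537251, φ2=-1.3744887, Δφ=-1.2207636, Δλ=4.0297122 rad; a=sin²(Δφ/2)+cosφ1·cosφ2·sin²(Δλ/2)=0.4857103050; c=2·atan2(√a, √(1-a))=1.542213045; dist=6371·c=9825.439 ≈ 9825.4 km; running total=19637.3 km
Leg 2 bearing: y=sinΔλ·cosφ2=-0.15133612, x=cosφ1·sinφ2-sinφ1·cosφ2·cosΔλ=-0.98806912; θ=atan2(y, x)=-171.2921° <0 so +360° → 188.7079° ≈ 188.7°
Leg 3: φ1=-1.3744887, φ2=-0.6476655, Δφ=0.7268232, Δλ=-0.1738069 rad; a=sin²(Δφ/2)+cosφ1·cosφ2·sin²(Δλ/2)=0.1275272110; c=2·atan2(√a, √(1-a))=0.730343066; dist=6371·c=4653.016 ≈ 4653.0 km; running total=24290.3 km
Leg 3 bearing: y=sinΔλ·cosφ2=-0.13791319, x=cosφ1·sinφ2-sinφ1·cosφ2·cosΔλ=0.65271436; θ=atan2(y, x)=-11.9306° <0 so +360° → 348.0694° ≈ 348.1°
Leg 4: φ1=-0.6476655, φ2=0.9526932, Δφ=1.6003587, Δλ=0.6143821 rad; a=sin²(Δφ/2)+cosφ1·cosφ2·sin²(Δλ/2)=0.5570348813; c=2·atan2(√a, √(1-a))=1.685114927; dist=6371·c=10735.867 ≈ 10735.9 km; running total=35026.2 km
Leg 4 bearing: y=sinΔλ·cosφ2=0.33404932, x=cosφ1·sinφ2-sinφ1·cosφ2·cosΔλ=0.93562767; θ=atan2(y, x)=19.6482° ≈ 19.6°
Leg 5: φ1=0.9526932, φ2=0.0413870, Δφ=-0.9113062, Δλ=0.0722496 rad; a=sin²(Δφ/2)+cosφ1·cosφ2·sin²(Δλ/2)=0.1943982783; c=2·atan2(√a, √(1-a))=0.913216117; dist=6371·c=5818.100 ≈ 5818.1 km; running total=40844.3 km
Leg 5 bearing: y=sinΔλ·cosφ2=0.07212499, x=cosφ1·sinφ2-sinφ1·cosφ2·cosΔλ=-0.78818040; θ=atan2(y, x)=174.7715° ≈ 174.8°

Leg 1: dist=9811.9 km, bearing=108.8°
Leg 2: dist=9825.4 km, bearing=188.7°
Leg 3: dist=4653.0 km, bearing=348.1°
Leg 4: dist=10735.9 km, bearing=19.6°
Leg 5: dist=5818.1 km, bearing=174.8°
Total: 40844.3 km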